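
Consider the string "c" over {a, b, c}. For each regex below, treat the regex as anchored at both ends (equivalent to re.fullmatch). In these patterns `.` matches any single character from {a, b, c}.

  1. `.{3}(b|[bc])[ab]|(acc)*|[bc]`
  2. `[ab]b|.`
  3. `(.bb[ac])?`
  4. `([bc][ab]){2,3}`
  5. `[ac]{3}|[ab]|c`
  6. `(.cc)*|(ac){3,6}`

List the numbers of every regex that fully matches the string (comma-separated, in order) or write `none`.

1, 2, 5

1 → match
2 → match
3 → no match
4 → no match
5 → match
6 → no match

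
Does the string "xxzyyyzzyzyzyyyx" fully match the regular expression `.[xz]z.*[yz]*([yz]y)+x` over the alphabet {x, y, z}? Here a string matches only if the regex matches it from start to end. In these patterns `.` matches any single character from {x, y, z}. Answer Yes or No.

Yes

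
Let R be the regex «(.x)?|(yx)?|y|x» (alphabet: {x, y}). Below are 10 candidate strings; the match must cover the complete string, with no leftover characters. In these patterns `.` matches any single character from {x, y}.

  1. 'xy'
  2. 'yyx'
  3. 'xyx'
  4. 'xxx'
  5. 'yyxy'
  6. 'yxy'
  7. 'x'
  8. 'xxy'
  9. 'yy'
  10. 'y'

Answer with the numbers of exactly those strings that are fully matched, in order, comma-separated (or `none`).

1 → no match
2 → no match
3 → no match
4 → no match
5 → no match
6 → no match
7 → match
8 → no match
9 → no match
10 → match

7, 10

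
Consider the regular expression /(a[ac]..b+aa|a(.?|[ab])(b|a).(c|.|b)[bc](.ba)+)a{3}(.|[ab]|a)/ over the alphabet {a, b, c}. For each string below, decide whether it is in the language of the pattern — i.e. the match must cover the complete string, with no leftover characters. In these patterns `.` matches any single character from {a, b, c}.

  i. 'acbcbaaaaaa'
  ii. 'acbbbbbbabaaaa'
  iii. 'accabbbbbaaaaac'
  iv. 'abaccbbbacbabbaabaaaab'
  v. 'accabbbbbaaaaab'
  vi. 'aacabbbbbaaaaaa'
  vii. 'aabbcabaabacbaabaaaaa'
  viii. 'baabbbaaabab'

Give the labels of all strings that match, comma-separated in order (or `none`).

i, iii, iv, v, vi, vii

i → match
ii → no match
iii → match
iv → match
v → match
vi → match
vii → match
viii → no match — must start with 'a'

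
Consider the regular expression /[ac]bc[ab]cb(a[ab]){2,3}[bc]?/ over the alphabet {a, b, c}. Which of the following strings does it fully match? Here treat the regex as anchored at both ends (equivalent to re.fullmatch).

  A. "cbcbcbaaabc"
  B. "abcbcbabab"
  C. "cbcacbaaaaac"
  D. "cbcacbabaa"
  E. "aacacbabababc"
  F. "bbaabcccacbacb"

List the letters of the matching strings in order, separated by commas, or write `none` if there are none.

A. "cbcbcbaaabc" → match
B. "abcbcbabab" → match
C. "cbcacbaaaaac" → no match
D. "cbcacbabaa" → match
E → no match
F → no match

A, B, D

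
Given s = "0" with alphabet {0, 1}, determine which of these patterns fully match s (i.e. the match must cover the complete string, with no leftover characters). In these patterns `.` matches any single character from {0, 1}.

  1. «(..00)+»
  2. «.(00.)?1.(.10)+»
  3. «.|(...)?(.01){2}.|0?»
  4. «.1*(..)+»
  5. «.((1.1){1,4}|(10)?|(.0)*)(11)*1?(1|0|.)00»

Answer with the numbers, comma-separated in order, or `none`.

1 → no match — must end with "00"
2 → no match — must end with "10"
3 → match
4 → no match
5 → no match — must end with "00"

3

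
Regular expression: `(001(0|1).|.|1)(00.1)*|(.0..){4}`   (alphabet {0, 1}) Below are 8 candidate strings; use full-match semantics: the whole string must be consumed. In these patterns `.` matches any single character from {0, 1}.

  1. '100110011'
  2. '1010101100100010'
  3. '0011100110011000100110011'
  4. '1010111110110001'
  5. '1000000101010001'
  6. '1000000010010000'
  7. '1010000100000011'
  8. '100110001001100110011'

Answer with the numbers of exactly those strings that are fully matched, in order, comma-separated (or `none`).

1, 2, 3, 6, 7, 8

1 → match
2 → match
3 → match
4 → no match
5 → no match
6 → match
7 → match
8 → match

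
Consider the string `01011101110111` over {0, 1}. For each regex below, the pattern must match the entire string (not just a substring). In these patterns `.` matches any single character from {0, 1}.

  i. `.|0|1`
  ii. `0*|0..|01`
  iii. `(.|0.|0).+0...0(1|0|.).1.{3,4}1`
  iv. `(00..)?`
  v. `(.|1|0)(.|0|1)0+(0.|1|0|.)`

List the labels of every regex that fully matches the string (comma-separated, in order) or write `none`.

iii

i → no match
ii → no match
iii → match
iv → no match
v → no match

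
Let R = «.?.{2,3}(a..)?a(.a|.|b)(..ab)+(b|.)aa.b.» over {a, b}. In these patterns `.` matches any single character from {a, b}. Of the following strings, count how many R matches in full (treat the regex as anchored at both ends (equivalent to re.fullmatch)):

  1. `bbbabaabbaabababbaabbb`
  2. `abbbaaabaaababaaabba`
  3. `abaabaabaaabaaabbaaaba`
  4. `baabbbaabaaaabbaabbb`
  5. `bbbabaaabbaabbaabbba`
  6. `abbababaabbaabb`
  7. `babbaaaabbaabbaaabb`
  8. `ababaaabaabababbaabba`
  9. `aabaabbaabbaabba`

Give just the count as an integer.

5

1 → match
2 → no match
3 → match
4 → no match
5 → no match
6 → no match
7 → match
8 → match
9 → match
Total matched: 5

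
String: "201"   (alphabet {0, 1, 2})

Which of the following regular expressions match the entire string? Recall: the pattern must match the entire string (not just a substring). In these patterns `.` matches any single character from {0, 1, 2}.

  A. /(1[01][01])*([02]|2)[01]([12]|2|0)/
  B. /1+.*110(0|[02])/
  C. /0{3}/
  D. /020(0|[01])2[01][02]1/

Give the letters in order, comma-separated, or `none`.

A → match
B → no match — must start with "1"
C → no match — must start with "0"
D → no match — must start with "020"

A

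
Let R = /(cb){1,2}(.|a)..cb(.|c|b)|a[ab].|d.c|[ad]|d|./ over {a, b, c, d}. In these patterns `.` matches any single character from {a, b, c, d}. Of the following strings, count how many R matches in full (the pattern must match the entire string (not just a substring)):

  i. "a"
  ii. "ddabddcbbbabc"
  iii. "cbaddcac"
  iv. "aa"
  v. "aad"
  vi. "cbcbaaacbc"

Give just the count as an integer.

3

i → match
ii → no match
iii → no match
iv → no match
v → match
vi → match
Total matched: 3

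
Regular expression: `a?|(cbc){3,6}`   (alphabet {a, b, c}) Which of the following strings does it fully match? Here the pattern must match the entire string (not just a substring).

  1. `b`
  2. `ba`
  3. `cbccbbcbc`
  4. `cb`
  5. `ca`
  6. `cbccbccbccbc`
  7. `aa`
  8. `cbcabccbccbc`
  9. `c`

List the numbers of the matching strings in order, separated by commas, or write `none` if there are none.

1 → no match
2 → no match
3 → no match
4 → no match
5 → no match
6 → match
7 → no match
8 → no match
9 → no match

6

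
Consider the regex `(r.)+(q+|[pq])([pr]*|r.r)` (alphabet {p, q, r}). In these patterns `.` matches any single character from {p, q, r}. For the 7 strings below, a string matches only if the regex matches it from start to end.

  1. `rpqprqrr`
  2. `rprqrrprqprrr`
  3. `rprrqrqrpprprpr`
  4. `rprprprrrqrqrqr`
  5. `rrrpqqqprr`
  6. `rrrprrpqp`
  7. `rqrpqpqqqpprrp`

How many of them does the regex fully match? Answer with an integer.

1 → no match
2 → no match
3 → no match
4 → no match
5 → match
6 → no match
7 → no match
Total matched: 1

1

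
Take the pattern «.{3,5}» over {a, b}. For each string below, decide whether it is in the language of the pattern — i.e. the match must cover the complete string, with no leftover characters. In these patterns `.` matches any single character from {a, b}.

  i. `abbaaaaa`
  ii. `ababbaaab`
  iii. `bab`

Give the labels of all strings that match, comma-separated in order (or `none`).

i → no match
ii → no match
iii → match

iii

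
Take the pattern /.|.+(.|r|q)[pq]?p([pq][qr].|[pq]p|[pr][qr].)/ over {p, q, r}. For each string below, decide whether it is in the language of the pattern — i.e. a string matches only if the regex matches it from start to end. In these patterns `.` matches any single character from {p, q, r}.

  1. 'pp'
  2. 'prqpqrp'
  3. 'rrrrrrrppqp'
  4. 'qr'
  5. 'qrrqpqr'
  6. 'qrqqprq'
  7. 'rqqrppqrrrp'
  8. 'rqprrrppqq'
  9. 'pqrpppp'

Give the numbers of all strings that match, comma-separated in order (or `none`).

1 → no match
2 → match
3 → match
4 → no match
5 → no match
6 → no match
7 → no match
8 → match
9 → match

2, 3, 8, 9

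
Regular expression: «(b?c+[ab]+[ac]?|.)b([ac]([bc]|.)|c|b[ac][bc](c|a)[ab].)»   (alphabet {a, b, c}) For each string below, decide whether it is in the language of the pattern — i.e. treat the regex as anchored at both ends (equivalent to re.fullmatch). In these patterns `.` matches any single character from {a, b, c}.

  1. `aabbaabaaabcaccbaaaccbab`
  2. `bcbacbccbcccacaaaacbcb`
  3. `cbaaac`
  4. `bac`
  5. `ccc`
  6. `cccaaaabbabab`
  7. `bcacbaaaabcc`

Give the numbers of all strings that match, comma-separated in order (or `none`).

6

1 → no match
2 → no match
3 → no match
4 → no match
5 → no match
6 → match
7 → no match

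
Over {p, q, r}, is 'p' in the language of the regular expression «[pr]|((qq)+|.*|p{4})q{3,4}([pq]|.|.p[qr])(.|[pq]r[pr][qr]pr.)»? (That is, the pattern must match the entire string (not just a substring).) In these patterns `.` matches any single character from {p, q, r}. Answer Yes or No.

Yes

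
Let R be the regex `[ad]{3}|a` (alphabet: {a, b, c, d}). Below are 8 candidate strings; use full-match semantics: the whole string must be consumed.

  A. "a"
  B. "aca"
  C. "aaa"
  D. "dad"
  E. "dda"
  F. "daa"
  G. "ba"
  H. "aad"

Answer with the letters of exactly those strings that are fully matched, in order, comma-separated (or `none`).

A, C, D, E, F, H

A. "a" → match
B. "aca" → no match
C. "aaa" → match
D. "dad" → match
E. "dda" → match
F. "daa" → match
G. "ba" → no match
H. "aad" → match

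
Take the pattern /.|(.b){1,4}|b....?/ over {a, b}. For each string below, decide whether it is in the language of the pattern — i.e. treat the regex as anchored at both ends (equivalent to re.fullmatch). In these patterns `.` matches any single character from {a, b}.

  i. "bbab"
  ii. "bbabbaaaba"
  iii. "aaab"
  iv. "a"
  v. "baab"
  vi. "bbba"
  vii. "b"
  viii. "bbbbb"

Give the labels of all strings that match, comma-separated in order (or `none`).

i → match
ii → no match
iii → no match
iv → match
v → match
vi → match
vii → match
viii → match

i, iv, v, vi, vii, viii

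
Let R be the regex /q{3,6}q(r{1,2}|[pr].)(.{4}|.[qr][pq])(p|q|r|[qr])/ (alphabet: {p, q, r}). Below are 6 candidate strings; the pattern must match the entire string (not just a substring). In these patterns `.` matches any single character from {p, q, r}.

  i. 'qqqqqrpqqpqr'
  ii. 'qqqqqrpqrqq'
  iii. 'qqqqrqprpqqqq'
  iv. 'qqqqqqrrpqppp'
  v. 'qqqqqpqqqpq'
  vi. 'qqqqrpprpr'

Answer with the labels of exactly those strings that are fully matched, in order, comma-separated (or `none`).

i → match
ii → match
iii → no match
iv → match
v → match
vi → match

i, ii, iv, v, vi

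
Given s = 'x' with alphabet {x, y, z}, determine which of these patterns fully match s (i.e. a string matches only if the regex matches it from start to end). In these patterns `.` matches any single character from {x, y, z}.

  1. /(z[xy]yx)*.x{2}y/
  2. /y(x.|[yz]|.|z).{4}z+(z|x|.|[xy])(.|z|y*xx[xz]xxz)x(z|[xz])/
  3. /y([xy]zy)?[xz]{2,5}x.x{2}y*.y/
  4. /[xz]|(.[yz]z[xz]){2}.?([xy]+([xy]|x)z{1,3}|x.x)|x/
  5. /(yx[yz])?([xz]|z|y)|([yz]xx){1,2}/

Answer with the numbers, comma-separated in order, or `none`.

4, 5

1 → no match — must end with 'xy'
2 → no match — must start with 'y'
3 → no match — must start with 'y'
4 → match
5 → match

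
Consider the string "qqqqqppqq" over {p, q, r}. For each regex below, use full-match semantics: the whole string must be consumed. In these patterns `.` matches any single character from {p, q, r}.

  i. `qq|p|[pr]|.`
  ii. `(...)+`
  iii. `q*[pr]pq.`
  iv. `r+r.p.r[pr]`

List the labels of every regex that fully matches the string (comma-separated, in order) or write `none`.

i → no match
ii → match
iii → match
iv → no match — must start with "r"

ii, iii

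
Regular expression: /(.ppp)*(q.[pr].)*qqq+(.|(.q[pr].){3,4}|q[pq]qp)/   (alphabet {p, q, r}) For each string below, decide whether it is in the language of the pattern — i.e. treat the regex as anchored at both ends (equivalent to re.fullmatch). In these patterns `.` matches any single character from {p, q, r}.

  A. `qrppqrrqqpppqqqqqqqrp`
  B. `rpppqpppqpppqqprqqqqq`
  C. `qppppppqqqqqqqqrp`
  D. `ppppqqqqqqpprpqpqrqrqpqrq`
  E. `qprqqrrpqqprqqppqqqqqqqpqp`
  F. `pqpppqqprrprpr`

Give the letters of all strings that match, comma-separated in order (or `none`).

B, E

A → no match
B → match
C → no match
D → no match
E → match
F → no match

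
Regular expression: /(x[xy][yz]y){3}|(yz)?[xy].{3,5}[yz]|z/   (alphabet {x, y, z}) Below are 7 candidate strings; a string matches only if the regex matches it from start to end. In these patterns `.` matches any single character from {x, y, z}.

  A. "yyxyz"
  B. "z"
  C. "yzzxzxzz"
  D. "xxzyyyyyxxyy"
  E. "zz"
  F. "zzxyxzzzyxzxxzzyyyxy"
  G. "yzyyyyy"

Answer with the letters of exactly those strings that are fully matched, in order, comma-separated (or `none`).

A. "yyxyz" → match
B. "z" → match
C. "yzzxzxzz" → no match
D. "xxzyyyyyxxyy" → no match
E. "zz" → no match
F → no match
G. "yzyyyyy" → match

A, B, G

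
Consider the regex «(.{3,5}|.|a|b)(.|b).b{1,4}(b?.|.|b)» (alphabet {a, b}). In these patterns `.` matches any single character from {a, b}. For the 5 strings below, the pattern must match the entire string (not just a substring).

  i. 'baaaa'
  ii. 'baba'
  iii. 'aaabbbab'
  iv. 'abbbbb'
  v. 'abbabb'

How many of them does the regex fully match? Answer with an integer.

i. 'baaaa' → no match
ii. 'baba' → no match
iii. 'aaabbbab' → no match
iv. 'abbbbb' → match
v. 'abbabb' → no match
Total matched: 1

1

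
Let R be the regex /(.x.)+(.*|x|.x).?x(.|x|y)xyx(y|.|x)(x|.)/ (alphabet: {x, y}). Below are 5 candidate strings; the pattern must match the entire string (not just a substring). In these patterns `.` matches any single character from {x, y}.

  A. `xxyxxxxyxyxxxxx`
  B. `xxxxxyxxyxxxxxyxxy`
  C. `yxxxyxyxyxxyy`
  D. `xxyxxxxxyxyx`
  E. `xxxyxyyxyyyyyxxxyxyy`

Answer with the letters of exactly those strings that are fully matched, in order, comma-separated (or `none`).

A → no match
B → match
C → no match
D → match
E → match

B, D, E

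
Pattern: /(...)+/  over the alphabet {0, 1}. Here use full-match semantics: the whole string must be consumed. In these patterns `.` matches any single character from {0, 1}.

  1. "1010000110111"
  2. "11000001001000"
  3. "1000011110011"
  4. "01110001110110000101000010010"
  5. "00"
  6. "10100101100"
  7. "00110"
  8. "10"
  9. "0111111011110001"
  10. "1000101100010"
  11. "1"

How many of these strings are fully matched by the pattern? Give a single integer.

1 → no match
2 → no match
3 → no match
4 → no match
5 → no match
6 → no match
7 → no match
8 → no match
9 → no match
10 → no match
11 → no match
Total matched: 0

0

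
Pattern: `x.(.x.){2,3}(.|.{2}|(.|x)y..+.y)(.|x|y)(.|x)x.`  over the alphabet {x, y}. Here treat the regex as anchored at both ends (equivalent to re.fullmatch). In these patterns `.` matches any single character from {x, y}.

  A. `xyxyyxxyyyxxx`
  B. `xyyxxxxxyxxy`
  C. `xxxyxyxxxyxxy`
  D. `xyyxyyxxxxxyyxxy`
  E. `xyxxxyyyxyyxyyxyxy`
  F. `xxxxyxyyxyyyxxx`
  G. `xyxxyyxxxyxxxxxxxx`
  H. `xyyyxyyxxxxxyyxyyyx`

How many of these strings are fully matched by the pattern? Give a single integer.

A → no match
B → no match
C → no match
D → match
E → no match
F → no match
G → no match
H → no match
Total matched: 1

1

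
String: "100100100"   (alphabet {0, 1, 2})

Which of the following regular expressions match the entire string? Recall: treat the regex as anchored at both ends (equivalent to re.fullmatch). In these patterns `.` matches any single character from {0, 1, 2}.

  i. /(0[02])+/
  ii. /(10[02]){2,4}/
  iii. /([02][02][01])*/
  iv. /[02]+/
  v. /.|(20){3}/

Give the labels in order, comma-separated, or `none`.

i → no match — must start with "0"
ii → match
iii → no match
iv → no match
v → no match

ii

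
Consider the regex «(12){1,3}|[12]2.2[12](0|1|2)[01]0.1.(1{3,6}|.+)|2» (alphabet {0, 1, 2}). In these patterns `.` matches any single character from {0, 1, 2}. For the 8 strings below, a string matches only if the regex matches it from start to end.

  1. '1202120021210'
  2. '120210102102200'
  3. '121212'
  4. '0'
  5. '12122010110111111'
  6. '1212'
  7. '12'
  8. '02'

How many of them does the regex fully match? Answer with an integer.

6

1 → match
2 → match
3 → match
4 → no match
5 → match
6 → match
7 → match
8 → no match
Total matched: 6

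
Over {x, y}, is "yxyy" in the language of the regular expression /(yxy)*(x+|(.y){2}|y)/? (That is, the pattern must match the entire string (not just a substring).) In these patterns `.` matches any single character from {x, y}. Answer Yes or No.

Yes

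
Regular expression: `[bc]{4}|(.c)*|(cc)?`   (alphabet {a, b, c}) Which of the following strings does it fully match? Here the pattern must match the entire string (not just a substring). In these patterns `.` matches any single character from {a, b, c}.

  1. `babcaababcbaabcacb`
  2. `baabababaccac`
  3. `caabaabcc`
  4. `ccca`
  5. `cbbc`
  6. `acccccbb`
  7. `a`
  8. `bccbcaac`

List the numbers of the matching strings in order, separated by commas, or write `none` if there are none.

5

1 → no match
2 → no match
3 → no match
4 → no match
5 → match
6 → no match
7 → no match
8 → no match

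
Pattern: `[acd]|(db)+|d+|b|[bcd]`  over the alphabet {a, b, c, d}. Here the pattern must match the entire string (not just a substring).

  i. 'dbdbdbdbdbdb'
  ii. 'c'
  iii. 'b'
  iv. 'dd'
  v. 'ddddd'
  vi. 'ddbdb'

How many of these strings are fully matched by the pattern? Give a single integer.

5

i → match
ii → match
iii → match
iv → match
v → match
vi → no match
Total matched: 5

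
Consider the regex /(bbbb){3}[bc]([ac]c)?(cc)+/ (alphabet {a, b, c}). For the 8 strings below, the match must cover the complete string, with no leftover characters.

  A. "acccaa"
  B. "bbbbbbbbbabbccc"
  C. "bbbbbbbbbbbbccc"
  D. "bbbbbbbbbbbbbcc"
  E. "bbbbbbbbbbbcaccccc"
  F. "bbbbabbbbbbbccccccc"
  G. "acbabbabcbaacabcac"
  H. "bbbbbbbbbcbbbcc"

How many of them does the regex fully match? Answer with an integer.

A → no match — must start with "bbbb"
B → no match
C → match
D → match
E → no match
F → no match
G → no match — must start with "bbbb"
H → no match
Total matched: 2

2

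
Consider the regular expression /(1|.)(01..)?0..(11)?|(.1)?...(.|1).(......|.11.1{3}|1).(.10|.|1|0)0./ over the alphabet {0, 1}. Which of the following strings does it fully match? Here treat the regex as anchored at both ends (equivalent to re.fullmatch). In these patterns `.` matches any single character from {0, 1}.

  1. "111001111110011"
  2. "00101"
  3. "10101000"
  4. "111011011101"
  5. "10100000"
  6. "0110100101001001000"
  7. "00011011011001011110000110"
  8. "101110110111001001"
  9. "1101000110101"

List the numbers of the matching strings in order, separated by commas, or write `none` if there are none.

1 → no match
2 → no match
3 → match
4 → match
5 → match
6 → match
7 → no match
8 → match
9 → no match

3, 4, 5, 6, 8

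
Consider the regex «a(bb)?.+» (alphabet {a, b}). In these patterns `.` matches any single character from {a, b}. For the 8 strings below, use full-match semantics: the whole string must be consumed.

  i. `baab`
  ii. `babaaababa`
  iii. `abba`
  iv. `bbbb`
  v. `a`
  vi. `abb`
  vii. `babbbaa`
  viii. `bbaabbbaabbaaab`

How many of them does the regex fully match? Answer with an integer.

i. `baab` → no match — must start with `a`
ii. `babaaababa` → no match — must start with `a`
iii. `abba` → match
iv. `bbbb` → no match — must start with `a`
v. `a` → no match
vi. `abb` → match
vii. `babbbaa` → no match — must start with `a`
viii → no match — must start with `a`
Total matched: 2

2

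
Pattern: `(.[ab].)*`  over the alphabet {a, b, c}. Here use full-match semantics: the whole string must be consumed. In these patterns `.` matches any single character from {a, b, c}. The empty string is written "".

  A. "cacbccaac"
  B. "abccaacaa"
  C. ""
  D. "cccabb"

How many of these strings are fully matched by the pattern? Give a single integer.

2

A → no match
B → match
C → match
D → no match
Total matched: 2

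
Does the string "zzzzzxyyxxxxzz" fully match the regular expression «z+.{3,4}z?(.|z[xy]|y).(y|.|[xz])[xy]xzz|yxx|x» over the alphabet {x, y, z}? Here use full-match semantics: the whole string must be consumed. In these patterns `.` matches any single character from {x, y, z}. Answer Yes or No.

Yes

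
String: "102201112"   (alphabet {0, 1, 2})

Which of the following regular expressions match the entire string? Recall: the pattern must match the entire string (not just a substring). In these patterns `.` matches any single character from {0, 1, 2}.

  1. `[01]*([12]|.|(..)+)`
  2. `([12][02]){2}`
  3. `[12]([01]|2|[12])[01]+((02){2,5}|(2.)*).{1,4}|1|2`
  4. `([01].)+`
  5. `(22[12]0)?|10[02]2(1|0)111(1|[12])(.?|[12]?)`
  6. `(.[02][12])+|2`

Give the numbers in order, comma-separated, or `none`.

1 → match
2 → no match
3 → no match
4 → no match
5 → match
6 → no match

1, 5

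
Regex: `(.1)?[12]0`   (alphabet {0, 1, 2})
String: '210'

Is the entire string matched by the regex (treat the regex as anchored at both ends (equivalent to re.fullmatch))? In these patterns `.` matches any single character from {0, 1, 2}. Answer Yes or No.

No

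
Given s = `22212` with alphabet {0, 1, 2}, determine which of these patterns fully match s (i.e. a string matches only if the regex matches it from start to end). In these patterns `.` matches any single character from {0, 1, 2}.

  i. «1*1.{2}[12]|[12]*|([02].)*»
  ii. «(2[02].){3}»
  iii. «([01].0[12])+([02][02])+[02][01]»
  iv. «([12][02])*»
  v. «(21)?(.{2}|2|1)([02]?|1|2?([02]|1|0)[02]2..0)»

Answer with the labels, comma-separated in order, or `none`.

i

i → match
ii → no match
iii → no match
iv → no match
v → no match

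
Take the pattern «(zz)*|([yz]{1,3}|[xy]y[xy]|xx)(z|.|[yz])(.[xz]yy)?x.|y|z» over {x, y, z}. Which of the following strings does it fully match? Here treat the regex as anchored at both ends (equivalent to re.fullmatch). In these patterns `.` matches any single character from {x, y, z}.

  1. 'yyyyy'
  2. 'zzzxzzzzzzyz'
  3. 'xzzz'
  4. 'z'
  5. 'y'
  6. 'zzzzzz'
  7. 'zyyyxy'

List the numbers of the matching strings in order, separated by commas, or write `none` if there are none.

4, 5, 6, 7

1 → no match
2 → no match
3 → no match
4 → match
5 → match
6 → match
7 → match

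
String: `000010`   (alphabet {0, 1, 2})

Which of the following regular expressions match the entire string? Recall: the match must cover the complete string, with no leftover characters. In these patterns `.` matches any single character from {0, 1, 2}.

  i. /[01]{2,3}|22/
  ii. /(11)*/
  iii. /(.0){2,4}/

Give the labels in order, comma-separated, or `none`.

iii

i → no match
ii → no match
iii → match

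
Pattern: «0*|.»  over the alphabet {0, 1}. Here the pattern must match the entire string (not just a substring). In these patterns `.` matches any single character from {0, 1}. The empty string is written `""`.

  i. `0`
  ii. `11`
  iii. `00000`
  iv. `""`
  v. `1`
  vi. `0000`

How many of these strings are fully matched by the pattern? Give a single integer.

5

i. `0` → match
ii. `11` → no match
iii. `00000` → match
iv. `""` → match
v. `1` → match
vi. `0000` → match
Total matched: 5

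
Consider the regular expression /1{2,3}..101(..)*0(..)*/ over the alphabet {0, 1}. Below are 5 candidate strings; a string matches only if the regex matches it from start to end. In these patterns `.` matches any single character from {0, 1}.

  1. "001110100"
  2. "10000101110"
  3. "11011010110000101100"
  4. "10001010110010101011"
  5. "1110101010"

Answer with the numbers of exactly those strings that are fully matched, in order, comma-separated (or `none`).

1 → no match — must start with "1"
2 → no match
3 → match
4 → no match
5 → match

3, 5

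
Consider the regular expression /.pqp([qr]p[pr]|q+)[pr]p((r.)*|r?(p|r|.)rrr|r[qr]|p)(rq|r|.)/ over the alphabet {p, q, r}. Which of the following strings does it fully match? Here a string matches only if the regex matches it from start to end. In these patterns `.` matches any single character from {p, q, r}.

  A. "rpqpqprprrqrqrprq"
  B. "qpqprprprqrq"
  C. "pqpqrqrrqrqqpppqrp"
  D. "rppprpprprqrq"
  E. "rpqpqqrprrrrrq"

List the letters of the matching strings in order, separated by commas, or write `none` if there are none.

A → no match
B → no match
C → no match
D → no match
E → match

E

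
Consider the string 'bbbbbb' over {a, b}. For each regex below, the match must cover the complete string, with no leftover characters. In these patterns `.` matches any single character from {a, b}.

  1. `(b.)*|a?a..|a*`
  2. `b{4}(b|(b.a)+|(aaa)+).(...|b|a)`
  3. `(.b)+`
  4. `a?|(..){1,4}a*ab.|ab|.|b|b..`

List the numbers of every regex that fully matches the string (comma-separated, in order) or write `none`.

1, 3

1 → match
2 → no match
3 → match
4 → no match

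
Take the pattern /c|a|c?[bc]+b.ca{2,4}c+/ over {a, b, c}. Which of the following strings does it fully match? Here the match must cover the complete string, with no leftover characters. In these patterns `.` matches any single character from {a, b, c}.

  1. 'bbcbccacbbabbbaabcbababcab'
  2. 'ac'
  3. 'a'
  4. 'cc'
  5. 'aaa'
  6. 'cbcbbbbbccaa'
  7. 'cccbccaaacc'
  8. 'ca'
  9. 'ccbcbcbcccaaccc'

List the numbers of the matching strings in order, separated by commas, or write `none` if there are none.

1 → no match
2 → no match
3 → match
4 → no match
5 → no match
6 → no match
7 → match
8 → no match
9 → no match

3, 7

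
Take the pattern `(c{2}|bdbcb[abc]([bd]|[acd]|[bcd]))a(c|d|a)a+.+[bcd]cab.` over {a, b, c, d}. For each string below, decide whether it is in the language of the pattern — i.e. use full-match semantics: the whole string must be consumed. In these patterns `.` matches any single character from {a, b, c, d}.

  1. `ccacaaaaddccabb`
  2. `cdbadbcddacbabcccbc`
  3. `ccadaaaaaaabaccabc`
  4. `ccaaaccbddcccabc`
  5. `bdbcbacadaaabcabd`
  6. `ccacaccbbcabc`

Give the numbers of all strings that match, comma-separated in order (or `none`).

1 → match
2 → no match
3 → match
4 → match
5 → match
6 → match

1, 3, 4, 5, 6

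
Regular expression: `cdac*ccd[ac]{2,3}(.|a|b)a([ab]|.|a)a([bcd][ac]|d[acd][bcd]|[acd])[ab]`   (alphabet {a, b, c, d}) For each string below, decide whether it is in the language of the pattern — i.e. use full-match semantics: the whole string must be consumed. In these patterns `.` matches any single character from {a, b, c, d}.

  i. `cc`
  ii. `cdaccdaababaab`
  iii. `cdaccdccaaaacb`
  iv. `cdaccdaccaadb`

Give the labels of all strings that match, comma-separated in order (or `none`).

ii, iii

i. `cc` → no match — must start with `cda`
ii → match
iii → match
iv → no match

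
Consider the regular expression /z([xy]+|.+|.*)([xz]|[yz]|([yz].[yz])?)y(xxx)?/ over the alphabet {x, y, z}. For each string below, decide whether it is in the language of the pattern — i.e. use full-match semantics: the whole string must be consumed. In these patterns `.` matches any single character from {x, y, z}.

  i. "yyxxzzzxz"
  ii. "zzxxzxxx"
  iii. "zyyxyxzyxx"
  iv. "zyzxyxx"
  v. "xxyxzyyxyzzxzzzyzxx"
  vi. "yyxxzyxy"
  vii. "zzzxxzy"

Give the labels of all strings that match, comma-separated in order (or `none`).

i → no match — must start with "z"
ii → no match
iii → no match
iv → no match
v → no match — must start with "z"
vi → no match — must start with "z"
vii → match

vii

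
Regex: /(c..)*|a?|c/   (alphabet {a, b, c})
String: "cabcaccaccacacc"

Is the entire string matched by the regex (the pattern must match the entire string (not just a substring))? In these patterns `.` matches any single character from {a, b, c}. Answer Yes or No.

No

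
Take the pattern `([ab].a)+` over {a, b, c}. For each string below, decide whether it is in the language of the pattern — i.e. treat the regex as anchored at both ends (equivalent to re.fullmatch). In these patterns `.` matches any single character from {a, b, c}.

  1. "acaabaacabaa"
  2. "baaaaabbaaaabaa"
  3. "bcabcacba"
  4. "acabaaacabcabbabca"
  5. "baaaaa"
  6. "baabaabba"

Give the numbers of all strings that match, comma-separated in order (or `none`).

1, 2, 4, 5, 6

1 → match
2 → match
3 → no match
4 → match
5 → match
6 → match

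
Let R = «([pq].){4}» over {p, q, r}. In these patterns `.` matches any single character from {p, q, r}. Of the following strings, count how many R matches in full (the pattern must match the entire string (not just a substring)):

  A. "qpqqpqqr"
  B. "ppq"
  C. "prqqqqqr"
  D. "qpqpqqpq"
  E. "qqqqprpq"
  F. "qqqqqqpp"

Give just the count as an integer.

A. "qpqqpqqr" → match
B. "ppq" → no match
C. "prqqqqqr" → match
D. "qpqpqqpq" → match
E. "qqqqprpq" → match
F. "qqqqqqpp" → match
Total matched: 5

5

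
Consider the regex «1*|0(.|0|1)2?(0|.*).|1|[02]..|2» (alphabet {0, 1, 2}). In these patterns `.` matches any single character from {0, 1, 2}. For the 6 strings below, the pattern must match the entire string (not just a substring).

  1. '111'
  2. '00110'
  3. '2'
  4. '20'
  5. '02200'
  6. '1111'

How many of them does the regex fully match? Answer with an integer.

1 → match
2 → match
3 → match
4 → no match
5 → match
6 → match
Total matched: 5

5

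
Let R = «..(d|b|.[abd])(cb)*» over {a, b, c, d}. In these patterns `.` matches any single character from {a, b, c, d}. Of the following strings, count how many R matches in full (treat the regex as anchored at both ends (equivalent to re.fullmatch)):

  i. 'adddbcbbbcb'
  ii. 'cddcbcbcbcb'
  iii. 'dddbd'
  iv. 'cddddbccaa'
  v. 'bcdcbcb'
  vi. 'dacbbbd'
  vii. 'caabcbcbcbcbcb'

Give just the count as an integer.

3

i → no match
ii → match
iii → no match
iv → no match
v → match
vi → no match
vii → match
Total matched: 3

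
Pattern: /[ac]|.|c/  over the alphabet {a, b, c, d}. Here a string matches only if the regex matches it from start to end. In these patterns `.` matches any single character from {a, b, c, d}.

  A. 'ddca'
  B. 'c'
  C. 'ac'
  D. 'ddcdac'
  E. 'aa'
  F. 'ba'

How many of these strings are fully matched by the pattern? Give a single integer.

A → no match
B → match
C → no match
D → no match
E → no match
F → no match
Total matched: 1

1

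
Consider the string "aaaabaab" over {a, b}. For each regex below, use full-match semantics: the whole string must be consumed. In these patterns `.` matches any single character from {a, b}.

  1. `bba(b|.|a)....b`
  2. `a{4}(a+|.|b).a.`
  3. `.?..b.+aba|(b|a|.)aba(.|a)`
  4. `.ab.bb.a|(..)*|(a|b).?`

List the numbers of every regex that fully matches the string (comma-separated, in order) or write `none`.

1 → no match — must start with "bba"
2 → match
3 → no match
4 → match

2, 4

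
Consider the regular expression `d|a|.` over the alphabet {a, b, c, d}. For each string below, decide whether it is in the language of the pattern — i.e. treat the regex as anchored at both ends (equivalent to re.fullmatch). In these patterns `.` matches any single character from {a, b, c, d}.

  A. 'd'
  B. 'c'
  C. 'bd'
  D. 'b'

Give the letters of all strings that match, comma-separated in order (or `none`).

A → match
B → match
C → no match
D → match

A, B, D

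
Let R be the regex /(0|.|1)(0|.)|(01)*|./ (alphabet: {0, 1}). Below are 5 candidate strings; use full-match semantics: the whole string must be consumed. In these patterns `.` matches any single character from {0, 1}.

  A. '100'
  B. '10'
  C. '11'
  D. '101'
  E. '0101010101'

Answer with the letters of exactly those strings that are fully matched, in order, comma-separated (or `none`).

A → no match
B → match
C → match
D → no match
E → match

B, C, E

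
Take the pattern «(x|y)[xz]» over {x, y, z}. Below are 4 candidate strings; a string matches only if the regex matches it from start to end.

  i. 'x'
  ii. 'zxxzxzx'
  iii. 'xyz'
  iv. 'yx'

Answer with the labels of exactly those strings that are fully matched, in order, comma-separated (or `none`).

iv

i → no match
ii → no match
iii → no match
iv → match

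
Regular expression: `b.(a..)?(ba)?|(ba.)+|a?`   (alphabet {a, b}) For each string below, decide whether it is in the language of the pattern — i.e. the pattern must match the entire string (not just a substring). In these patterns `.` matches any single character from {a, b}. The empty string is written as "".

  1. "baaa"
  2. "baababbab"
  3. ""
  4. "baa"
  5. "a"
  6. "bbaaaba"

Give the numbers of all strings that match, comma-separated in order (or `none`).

2, 3, 4, 5, 6

1 → no match
2 → match
3 → match
4 → match
5 → match
6 → match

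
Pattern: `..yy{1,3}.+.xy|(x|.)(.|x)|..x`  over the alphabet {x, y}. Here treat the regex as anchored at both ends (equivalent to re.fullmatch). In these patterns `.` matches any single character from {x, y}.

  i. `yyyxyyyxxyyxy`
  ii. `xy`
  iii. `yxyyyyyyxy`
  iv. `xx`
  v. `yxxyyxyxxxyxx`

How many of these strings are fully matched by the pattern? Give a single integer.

i → no match
ii. `xy` → match
iii. `yxyyyyyyxy` → match
iv. `xx` → match
v → no match
Total matched: 3

3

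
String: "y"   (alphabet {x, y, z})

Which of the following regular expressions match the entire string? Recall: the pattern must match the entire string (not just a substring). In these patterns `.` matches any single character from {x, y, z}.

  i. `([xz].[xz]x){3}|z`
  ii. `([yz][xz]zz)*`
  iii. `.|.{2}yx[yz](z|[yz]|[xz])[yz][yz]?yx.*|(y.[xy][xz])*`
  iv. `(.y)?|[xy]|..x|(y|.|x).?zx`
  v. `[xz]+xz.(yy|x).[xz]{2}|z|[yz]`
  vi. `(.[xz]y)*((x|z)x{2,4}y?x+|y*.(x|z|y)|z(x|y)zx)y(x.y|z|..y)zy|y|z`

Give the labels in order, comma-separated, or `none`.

iii, iv, v, vi

i → no match
ii → no match
iii → match
iv → match
v → match
vi → match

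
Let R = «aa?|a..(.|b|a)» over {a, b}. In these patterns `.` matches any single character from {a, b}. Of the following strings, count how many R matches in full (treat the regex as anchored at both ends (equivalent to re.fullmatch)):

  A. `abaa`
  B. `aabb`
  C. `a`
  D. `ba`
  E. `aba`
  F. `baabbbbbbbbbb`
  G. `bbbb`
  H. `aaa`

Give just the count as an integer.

3

A → match
B → match
C → match
D → no match — must start with `a`
E → no match
F → no match — must start with `a`
G → no match — must start with `a`
H → no match
Total matched: 3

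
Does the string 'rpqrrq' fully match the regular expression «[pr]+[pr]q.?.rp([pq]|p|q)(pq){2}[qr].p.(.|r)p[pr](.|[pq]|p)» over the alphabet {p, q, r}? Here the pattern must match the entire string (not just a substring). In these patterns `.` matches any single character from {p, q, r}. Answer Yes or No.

No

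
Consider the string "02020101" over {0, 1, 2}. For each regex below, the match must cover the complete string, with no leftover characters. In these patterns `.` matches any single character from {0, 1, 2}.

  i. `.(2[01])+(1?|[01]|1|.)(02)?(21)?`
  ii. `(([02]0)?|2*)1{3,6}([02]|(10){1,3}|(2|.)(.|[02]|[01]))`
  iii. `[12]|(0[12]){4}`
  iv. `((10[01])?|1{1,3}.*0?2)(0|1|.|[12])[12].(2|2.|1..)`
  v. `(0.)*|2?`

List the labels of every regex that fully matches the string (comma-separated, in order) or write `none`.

i → no match
ii → no match
iii → match
iv → no match
v → match

iii, v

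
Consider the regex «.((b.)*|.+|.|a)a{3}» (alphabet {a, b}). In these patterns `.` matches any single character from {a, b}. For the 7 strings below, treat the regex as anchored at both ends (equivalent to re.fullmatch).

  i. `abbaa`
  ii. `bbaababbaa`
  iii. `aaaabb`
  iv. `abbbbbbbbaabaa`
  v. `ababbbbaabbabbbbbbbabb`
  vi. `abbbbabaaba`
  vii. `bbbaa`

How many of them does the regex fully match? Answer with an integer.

0

i → no match
ii → no match
iii → no match — must end with `a`
iv → no match
v → no match — must end with `a`
vi → no match
vii → no match
Total matched: 0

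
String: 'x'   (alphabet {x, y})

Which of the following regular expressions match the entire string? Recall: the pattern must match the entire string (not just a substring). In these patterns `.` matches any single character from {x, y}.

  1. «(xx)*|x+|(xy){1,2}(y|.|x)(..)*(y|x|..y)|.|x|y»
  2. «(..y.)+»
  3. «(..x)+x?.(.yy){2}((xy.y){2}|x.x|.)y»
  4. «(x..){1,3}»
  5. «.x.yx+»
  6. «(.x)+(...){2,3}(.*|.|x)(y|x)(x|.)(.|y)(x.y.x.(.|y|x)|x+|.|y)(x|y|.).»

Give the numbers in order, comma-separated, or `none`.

1 → match
2 → no match
3 → no match — must end with 'y'
4 → no match
5 → no match
6 → no match

1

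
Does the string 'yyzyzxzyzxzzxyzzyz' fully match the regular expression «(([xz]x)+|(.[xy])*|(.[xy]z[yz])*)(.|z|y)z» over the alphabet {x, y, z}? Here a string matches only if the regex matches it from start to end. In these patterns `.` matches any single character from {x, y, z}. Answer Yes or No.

Yes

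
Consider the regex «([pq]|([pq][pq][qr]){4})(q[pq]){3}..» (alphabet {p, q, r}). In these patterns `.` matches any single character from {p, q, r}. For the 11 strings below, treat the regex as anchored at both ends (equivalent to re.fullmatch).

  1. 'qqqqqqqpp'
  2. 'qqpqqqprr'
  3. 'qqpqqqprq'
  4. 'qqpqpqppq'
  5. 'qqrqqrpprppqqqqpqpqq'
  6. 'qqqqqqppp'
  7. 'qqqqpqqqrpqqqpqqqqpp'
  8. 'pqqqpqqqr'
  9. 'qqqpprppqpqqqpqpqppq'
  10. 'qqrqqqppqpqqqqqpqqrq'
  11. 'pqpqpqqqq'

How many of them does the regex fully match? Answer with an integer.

1 → match
2 → match
3 → match
4 → match
5 → match
6 → match
7 → match
8 → match
9 → match
10 → match
11 → match
Total matched: 11

11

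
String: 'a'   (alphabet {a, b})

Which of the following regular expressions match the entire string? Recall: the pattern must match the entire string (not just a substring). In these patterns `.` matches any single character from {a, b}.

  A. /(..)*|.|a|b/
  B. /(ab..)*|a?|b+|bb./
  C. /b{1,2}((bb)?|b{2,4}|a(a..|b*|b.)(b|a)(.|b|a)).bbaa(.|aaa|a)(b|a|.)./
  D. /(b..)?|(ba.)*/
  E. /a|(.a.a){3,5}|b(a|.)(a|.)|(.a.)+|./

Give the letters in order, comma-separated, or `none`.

A → match
B → match
C → no match — must start with 'b'
D → no match
E → match

A, B, E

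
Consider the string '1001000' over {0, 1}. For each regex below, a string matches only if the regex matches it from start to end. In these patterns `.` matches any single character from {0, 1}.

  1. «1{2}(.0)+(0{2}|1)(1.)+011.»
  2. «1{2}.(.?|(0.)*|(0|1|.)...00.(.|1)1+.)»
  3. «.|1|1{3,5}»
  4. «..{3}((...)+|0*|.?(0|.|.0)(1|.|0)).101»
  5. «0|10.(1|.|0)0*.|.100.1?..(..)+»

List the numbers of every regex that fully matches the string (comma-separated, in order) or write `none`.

1 → no match
2 → no match
3 → no match
4 → no match — must end with '101'
5 → match

5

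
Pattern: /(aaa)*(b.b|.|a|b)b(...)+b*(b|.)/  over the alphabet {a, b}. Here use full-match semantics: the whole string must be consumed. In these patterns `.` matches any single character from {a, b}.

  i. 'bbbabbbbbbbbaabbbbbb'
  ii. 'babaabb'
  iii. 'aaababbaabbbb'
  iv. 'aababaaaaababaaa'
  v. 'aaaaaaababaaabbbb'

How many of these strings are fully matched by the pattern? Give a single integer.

3

i → match
ii → no match
iii → match
iv → no match
v → match
Total matched: 3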